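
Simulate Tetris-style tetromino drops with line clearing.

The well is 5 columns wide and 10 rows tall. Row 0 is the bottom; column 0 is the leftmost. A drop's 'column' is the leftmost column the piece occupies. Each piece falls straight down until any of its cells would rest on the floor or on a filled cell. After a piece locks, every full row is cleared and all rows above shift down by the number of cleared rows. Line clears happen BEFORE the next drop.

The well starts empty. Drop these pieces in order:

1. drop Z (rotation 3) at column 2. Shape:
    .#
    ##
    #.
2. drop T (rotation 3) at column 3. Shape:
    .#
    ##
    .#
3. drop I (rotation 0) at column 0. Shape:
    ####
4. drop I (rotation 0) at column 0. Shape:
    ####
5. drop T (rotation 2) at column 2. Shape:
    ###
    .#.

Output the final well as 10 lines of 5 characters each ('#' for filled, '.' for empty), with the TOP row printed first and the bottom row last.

Answer: .....
.....
.....
..###
...#.
####.
...##
...##
..##.
..#..

Derivation:
Drop 1: Z rot3 at col 2 lands with bottom-row=0; cleared 0 line(s) (total 0); column heights now [0 0 2 3 0], max=3
Drop 2: T rot3 at col 3 lands with bottom-row=2; cleared 0 line(s) (total 0); column heights now [0 0 2 4 5], max=5
Drop 3: I rot0 at col 0 lands with bottom-row=4; cleared 1 line(s) (total 1); column heights now [0 0 2 4 4], max=4
Drop 4: I rot0 at col 0 lands with bottom-row=4; cleared 0 line(s) (total 1); column heights now [5 5 5 5 4], max=5
Drop 5: T rot2 at col 2 lands with bottom-row=5; cleared 0 line(s) (total 1); column heights now [5 5 7 7 7], max=7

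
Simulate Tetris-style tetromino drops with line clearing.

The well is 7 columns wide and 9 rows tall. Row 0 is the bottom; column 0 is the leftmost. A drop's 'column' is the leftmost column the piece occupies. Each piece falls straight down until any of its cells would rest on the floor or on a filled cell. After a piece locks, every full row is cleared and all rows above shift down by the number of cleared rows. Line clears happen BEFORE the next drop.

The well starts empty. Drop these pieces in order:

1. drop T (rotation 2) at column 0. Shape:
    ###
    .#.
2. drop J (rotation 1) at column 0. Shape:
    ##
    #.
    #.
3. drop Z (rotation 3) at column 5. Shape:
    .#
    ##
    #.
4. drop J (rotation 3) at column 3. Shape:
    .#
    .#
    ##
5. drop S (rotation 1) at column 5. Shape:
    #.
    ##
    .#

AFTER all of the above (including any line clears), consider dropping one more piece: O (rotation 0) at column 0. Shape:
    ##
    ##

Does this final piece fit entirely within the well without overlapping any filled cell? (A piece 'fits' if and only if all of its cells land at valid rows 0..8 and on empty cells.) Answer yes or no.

Answer: yes

Derivation:
Drop 1: T rot2 at col 0 lands with bottom-row=0; cleared 0 line(s) (total 0); column heights now [2 2 2 0 0 0 0], max=2
Drop 2: J rot1 at col 0 lands with bottom-row=2; cleared 0 line(s) (total 0); column heights now [5 5 2 0 0 0 0], max=5
Drop 3: Z rot3 at col 5 lands with bottom-row=0; cleared 0 line(s) (total 0); column heights now [5 5 2 0 0 2 3], max=5
Drop 4: J rot3 at col 3 lands with bottom-row=0; cleared 0 line(s) (total 0); column heights now [5 5 2 1 3 2 3], max=5
Drop 5: S rot1 at col 5 lands with bottom-row=3; cleared 0 line(s) (total 0); column heights now [5 5 2 1 3 6 5], max=6
Test piece O rot0 at col 0 (width 2): heights before test = [5 5 2 1 3 6 5]; fits = True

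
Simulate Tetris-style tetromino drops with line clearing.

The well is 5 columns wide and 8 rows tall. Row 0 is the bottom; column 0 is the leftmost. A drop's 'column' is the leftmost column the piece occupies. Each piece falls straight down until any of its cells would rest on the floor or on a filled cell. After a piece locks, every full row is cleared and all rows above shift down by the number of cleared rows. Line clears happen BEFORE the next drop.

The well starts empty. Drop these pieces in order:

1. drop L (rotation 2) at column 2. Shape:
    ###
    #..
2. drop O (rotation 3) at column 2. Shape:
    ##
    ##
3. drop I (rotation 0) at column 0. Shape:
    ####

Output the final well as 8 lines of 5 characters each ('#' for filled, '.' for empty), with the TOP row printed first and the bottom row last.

Answer: .....
.....
.....
####.
..##.
..##.
..###
..#..

Derivation:
Drop 1: L rot2 at col 2 lands with bottom-row=0; cleared 0 line(s) (total 0); column heights now [0 0 2 2 2], max=2
Drop 2: O rot3 at col 2 lands with bottom-row=2; cleared 0 line(s) (total 0); column heights now [0 0 4 4 2], max=4
Drop 3: I rot0 at col 0 lands with bottom-row=4; cleared 0 line(s) (total 0); column heights now [5 5 5 5 2], max=5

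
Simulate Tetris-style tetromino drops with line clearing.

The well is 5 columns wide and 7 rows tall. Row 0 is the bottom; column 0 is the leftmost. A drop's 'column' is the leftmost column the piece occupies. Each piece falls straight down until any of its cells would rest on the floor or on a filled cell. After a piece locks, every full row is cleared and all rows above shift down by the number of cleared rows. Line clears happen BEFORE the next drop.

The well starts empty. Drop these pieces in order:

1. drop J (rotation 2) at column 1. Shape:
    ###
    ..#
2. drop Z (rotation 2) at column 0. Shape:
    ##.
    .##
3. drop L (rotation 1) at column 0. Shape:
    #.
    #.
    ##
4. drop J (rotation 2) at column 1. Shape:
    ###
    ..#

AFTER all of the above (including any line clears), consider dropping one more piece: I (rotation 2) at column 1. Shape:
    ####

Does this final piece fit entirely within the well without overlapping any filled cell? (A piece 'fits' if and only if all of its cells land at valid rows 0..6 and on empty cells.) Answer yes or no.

Drop 1: J rot2 at col 1 lands with bottom-row=0; cleared 0 line(s) (total 0); column heights now [0 2 2 2 0], max=2
Drop 2: Z rot2 at col 0 lands with bottom-row=2; cleared 0 line(s) (total 0); column heights now [4 4 3 2 0], max=4
Drop 3: L rot1 at col 0 lands with bottom-row=4; cleared 0 line(s) (total 0); column heights now [7 5 3 2 0], max=7
Drop 4: J rot2 at col 1 lands with bottom-row=4; cleared 0 line(s) (total 0); column heights now [7 6 6 6 0], max=7
Test piece I rot2 at col 1 (width 4): heights before test = [7 6 6 6 0]; fits = True

Answer: yes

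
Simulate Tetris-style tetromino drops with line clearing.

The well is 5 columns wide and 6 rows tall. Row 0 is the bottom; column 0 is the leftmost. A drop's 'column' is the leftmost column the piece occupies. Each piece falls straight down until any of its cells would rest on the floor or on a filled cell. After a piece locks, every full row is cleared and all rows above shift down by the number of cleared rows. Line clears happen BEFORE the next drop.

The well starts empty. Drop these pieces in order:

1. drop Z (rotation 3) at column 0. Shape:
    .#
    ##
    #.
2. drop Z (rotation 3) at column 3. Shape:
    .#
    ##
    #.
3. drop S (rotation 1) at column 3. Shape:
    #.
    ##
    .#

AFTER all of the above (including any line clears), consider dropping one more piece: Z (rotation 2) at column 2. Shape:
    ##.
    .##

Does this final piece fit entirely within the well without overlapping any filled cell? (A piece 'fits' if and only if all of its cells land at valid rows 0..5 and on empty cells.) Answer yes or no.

Drop 1: Z rot3 at col 0 lands with bottom-row=0; cleared 0 line(s) (total 0); column heights now [2 3 0 0 0], max=3
Drop 2: Z rot3 at col 3 lands with bottom-row=0; cleared 0 line(s) (total 0); column heights now [2 3 0 2 3], max=3
Drop 3: S rot1 at col 3 lands with bottom-row=3; cleared 0 line(s) (total 0); column heights now [2 3 0 6 5], max=6
Test piece Z rot2 at col 2 (width 3): heights before test = [2 3 0 6 5]; fits = False

Answer: no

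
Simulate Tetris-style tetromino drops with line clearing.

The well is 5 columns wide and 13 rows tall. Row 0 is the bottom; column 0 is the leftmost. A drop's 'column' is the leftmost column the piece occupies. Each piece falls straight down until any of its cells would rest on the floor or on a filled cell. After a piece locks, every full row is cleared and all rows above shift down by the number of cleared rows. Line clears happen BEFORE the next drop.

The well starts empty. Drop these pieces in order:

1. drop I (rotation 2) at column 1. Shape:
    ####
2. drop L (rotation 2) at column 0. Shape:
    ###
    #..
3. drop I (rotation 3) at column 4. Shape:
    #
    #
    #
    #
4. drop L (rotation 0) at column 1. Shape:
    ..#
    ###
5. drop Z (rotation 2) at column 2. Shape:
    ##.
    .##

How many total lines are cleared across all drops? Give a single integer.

Answer: 1

Derivation:
Drop 1: I rot2 at col 1 lands with bottom-row=0; cleared 0 line(s) (total 0); column heights now [0 1 1 1 1], max=1
Drop 2: L rot2 at col 0 lands with bottom-row=0; cleared 1 line(s) (total 1); column heights now [1 1 1 0 0], max=1
Drop 3: I rot3 at col 4 lands with bottom-row=0; cleared 0 line(s) (total 1); column heights now [1 1 1 0 4], max=4
Drop 4: L rot0 at col 1 lands with bottom-row=1; cleared 0 line(s) (total 1); column heights now [1 2 2 3 4], max=4
Drop 5: Z rot2 at col 2 lands with bottom-row=4; cleared 0 line(s) (total 1); column heights now [1 2 6 6 5], max=6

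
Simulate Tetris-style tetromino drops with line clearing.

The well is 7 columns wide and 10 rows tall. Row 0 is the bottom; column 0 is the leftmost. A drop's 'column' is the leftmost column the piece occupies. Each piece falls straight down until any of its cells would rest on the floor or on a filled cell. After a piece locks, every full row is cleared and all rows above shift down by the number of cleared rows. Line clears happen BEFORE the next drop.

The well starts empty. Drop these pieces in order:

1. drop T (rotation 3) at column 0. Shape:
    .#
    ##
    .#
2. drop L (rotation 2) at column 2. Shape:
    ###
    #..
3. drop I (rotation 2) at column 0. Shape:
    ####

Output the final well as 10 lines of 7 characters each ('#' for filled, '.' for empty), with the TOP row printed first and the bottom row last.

Drop 1: T rot3 at col 0 lands with bottom-row=0; cleared 0 line(s) (total 0); column heights now [2 3 0 0 0 0 0], max=3
Drop 2: L rot2 at col 2 lands with bottom-row=0; cleared 0 line(s) (total 0); column heights now [2 3 2 2 2 0 0], max=3
Drop 3: I rot2 at col 0 lands with bottom-row=3; cleared 0 line(s) (total 0); column heights now [4 4 4 4 2 0 0], max=4

Answer: .......
.......
.......
.......
.......
.......
####...
.#.....
#####..
.##....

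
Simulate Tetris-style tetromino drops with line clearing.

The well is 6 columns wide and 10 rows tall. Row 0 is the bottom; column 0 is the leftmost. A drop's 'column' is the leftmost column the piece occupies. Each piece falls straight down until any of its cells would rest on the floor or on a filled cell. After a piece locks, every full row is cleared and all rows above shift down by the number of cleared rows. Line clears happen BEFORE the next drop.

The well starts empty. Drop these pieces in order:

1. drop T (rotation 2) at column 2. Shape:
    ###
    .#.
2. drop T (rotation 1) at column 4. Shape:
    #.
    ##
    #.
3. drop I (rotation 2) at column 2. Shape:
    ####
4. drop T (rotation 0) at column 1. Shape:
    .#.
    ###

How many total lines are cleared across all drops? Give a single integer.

Answer: 0

Derivation:
Drop 1: T rot2 at col 2 lands with bottom-row=0; cleared 0 line(s) (total 0); column heights now [0 0 2 2 2 0], max=2
Drop 2: T rot1 at col 4 lands with bottom-row=2; cleared 0 line(s) (total 0); column heights now [0 0 2 2 5 4], max=5
Drop 3: I rot2 at col 2 lands with bottom-row=5; cleared 0 line(s) (total 0); column heights now [0 0 6 6 6 6], max=6
Drop 4: T rot0 at col 1 lands with bottom-row=6; cleared 0 line(s) (total 0); column heights now [0 7 8 7 6 6], max=8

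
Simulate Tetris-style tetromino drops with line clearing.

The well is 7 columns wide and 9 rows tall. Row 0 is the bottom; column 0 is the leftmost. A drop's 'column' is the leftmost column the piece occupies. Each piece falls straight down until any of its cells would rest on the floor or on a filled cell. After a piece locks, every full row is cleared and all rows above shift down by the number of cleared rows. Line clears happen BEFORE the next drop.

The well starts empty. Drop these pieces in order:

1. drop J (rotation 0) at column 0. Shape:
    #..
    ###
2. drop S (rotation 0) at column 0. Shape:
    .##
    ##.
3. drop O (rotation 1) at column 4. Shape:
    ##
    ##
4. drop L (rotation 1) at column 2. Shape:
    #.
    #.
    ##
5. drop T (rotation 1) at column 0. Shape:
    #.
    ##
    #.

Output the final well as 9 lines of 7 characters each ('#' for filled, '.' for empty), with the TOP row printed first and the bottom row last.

Drop 1: J rot0 at col 0 lands with bottom-row=0; cleared 0 line(s) (total 0); column heights now [2 1 1 0 0 0 0], max=2
Drop 2: S rot0 at col 0 lands with bottom-row=2; cleared 0 line(s) (total 0); column heights now [3 4 4 0 0 0 0], max=4
Drop 3: O rot1 at col 4 lands with bottom-row=0; cleared 0 line(s) (total 0); column heights now [3 4 4 0 2 2 0], max=4
Drop 4: L rot1 at col 2 lands with bottom-row=4; cleared 0 line(s) (total 0); column heights now [3 4 7 5 2 2 0], max=7
Drop 5: T rot1 at col 0 lands with bottom-row=3; cleared 0 line(s) (total 0); column heights now [6 5 7 5 2 2 0], max=7

Answer: .......
.......
..#....
#.#....
####...
###....
##.....
#...##.
###.##.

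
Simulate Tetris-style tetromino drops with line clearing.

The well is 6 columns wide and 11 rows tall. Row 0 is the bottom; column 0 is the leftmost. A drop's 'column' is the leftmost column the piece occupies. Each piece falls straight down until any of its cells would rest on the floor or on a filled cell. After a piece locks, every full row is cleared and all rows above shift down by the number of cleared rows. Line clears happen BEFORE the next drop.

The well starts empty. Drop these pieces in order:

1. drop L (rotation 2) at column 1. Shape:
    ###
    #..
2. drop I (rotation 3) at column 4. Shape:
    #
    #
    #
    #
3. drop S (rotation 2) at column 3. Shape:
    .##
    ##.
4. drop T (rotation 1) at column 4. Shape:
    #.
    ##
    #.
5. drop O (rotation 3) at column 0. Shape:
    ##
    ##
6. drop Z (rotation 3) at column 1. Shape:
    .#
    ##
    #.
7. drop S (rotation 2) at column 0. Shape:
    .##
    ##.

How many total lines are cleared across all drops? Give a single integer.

Answer: 0

Derivation:
Drop 1: L rot2 at col 1 lands with bottom-row=0; cleared 0 line(s) (total 0); column heights now [0 2 2 2 0 0], max=2
Drop 2: I rot3 at col 4 lands with bottom-row=0; cleared 0 line(s) (total 0); column heights now [0 2 2 2 4 0], max=4
Drop 3: S rot2 at col 3 lands with bottom-row=4; cleared 0 line(s) (total 0); column heights now [0 2 2 5 6 6], max=6
Drop 4: T rot1 at col 4 lands with bottom-row=6; cleared 0 line(s) (total 0); column heights now [0 2 2 5 9 8], max=9
Drop 5: O rot3 at col 0 lands with bottom-row=2; cleared 0 line(s) (total 0); column heights now [4 4 2 5 9 8], max=9
Drop 6: Z rot3 at col 1 lands with bottom-row=4; cleared 0 line(s) (total 0); column heights now [4 6 7 5 9 8], max=9
Drop 7: S rot2 at col 0 lands with bottom-row=6; cleared 0 line(s) (total 0); column heights now [7 8 8 5 9 8], max=9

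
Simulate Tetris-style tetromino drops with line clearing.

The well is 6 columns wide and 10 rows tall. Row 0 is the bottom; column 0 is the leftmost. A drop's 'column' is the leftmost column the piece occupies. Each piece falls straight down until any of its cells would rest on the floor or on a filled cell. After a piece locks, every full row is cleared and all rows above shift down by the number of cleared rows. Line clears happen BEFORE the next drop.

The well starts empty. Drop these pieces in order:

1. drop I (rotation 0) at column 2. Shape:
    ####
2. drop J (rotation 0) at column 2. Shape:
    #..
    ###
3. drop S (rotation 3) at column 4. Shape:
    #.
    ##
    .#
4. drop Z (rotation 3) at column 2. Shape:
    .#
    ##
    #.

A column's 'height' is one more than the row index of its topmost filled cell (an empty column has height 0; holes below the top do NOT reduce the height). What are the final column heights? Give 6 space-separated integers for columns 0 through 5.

Answer: 0 0 5 6 4 3

Derivation:
Drop 1: I rot0 at col 2 lands with bottom-row=0; cleared 0 line(s) (total 0); column heights now [0 0 1 1 1 1], max=1
Drop 2: J rot0 at col 2 lands with bottom-row=1; cleared 0 line(s) (total 0); column heights now [0 0 3 2 2 1], max=3
Drop 3: S rot3 at col 4 lands with bottom-row=1; cleared 0 line(s) (total 0); column heights now [0 0 3 2 4 3], max=4
Drop 4: Z rot3 at col 2 lands with bottom-row=3; cleared 0 line(s) (total 0); column heights now [0 0 5 6 4 3], max=6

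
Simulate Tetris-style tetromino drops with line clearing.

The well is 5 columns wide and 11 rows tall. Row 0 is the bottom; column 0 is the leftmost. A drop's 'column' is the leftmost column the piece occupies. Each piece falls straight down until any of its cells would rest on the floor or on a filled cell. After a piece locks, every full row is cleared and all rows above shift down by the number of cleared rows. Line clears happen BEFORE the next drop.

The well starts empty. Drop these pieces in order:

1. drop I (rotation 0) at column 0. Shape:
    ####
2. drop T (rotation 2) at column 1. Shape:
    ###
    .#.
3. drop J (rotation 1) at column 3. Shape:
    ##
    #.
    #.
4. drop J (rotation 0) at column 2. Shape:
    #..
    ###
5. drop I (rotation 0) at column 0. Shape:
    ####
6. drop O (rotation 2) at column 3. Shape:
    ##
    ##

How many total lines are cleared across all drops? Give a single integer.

Drop 1: I rot0 at col 0 lands with bottom-row=0; cleared 0 line(s) (total 0); column heights now [1 1 1 1 0], max=1
Drop 2: T rot2 at col 1 lands with bottom-row=1; cleared 0 line(s) (total 0); column heights now [1 3 3 3 0], max=3
Drop 3: J rot1 at col 3 lands with bottom-row=3; cleared 0 line(s) (total 0); column heights now [1 3 3 6 6], max=6
Drop 4: J rot0 at col 2 lands with bottom-row=6; cleared 0 line(s) (total 0); column heights now [1 3 8 7 7], max=8
Drop 5: I rot0 at col 0 lands with bottom-row=8; cleared 0 line(s) (total 0); column heights now [9 9 9 9 7], max=9
Drop 6: O rot2 at col 3 lands with bottom-row=9; cleared 0 line(s) (total 0); column heights now [9 9 9 11 11], max=11

Answer: 0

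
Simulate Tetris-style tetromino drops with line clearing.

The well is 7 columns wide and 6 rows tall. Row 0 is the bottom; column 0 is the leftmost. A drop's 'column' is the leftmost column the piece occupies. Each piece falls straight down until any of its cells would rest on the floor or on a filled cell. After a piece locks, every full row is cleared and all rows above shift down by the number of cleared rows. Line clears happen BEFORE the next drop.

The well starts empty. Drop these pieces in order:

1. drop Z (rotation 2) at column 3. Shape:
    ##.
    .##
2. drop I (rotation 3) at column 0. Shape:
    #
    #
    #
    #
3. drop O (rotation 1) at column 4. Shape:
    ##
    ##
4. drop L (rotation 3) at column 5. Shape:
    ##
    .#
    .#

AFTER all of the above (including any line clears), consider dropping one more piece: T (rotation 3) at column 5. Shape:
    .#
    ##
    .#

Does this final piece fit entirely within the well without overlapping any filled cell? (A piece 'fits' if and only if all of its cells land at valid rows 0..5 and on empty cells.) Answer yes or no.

Answer: no

Derivation:
Drop 1: Z rot2 at col 3 lands with bottom-row=0; cleared 0 line(s) (total 0); column heights now [0 0 0 2 2 1 0], max=2
Drop 2: I rot3 at col 0 lands with bottom-row=0; cleared 0 line(s) (total 0); column heights now [4 0 0 2 2 1 0], max=4
Drop 3: O rot1 at col 4 lands with bottom-row=2; cleared 0 line(s) (total 0); column heights now [4 0 0 2 4 4 0], max=4
Drop 4: L rot3 at col 5 lands with bottom-row=2; cleared 0 line(s) (total 0); column heights now [4 0 0 2 4 5 5], max=5
Test piece T rot3 at col 5 (width 2): heights before test = [4 0 0 2 4 5 5]; fits = False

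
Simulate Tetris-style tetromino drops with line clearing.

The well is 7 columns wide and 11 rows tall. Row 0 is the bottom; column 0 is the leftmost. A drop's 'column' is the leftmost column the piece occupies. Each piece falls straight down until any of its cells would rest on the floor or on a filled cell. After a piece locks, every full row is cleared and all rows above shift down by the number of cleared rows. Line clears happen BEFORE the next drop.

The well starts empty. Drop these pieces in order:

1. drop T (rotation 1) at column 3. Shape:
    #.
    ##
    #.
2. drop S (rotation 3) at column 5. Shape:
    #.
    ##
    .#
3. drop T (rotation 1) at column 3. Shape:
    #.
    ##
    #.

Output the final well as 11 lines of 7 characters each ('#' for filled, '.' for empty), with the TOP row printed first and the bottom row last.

Drop 1: T rot1 at col 3 lands with bottom-row=0; cleared 0 line(s) (total 0); column heights now [0 0 0 3 2 0 0], max=3
Drop 2: S rot3 at col 5 lands with bottom-row=0; cleared 0 line(s) (total 0); column heights now [0 0 0 3 2 3 2], max=3
Drop 3: T rot1 at col 3 lands with bottom-row=3; cleared 0 line(s) (total 0); column heights now [0 0 0 6 5 3 2], max=6

Answer: .......
.......
.......
.......
.......
...#...
...##..
...#...
...#.#.
...####
...#..#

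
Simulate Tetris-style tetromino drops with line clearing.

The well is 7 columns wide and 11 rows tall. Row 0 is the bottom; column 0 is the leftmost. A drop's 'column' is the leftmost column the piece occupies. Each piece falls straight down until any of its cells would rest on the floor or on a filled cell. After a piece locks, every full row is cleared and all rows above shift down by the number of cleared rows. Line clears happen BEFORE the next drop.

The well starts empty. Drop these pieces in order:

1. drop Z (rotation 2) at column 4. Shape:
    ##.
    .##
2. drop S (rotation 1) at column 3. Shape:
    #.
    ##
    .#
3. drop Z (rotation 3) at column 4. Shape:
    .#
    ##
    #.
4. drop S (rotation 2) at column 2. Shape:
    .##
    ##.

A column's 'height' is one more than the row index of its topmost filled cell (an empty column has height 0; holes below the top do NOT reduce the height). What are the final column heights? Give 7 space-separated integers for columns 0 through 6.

Drop 1: Z rot2 at col 4 lands with bottom-row=0; cleared 0 line(s) (total 0); column heights now [0 0 0 0 2 2 1], max=2
Drop 2: S rot1 at col 3 lands with bottom-row=2; cleared 0 line(s) (total 0); column heights now [0 0 0 5 4 2 1], max=5
Drop 3: Z rot3 at col 4 lands with bottom-row=4; cleared 0 line(s) (total 0); column heights now [0 0 0 5 6 7 1], max=7
Drop 4: S rot2 at col 2 lands with bottom-row=5; cleared 0 line(s) (total 0); column heights now [0 0 6 7 7 7 1], max=7

Answer: 0 0 6 7 7 7 1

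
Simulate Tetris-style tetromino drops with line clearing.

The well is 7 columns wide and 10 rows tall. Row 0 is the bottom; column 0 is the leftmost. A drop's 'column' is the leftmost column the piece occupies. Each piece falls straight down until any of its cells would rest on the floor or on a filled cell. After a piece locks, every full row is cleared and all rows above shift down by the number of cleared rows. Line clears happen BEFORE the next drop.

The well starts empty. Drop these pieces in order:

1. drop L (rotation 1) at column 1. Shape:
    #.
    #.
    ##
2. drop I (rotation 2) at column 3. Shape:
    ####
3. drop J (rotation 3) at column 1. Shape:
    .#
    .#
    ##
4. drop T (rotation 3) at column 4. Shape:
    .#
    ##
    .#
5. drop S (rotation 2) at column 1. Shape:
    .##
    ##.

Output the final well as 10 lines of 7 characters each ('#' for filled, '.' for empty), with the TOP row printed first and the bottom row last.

Drop 1: L rot1 at col 1 lands with bottom-row=0; cleared 0 line(s) (total 0); column heights now [0 3 1 0 0 0 0], max=3
Drop 2: I rot2 at col 3 lands with bottom-row=0; cleared 0 line(s) (total 0); column heights now [0 3 1 1 1 1 1], max=3
Drop 3: J rot3 at col 1 lands with bottom-row=3; cleared 0 line(s) (total 0); column heights now [0 4 6 1 1 1 1], max=6
Drop 4: T rot3 at col 4 lands with bottom-row=1; cleared 0 line(s) (total 0); column heights now [0 4 6 1 3 4 1], max=6
Drop 5: S rot2 at col 1 lands with bottom-row=6; cleared 0 line(s) (total 0); column heights now [0 7 8 8 3 4 1], max=8

Answer: .......
.......
..##...
.##....
..#....
..#....
.##..#.
.#..##.
.#...#.
.######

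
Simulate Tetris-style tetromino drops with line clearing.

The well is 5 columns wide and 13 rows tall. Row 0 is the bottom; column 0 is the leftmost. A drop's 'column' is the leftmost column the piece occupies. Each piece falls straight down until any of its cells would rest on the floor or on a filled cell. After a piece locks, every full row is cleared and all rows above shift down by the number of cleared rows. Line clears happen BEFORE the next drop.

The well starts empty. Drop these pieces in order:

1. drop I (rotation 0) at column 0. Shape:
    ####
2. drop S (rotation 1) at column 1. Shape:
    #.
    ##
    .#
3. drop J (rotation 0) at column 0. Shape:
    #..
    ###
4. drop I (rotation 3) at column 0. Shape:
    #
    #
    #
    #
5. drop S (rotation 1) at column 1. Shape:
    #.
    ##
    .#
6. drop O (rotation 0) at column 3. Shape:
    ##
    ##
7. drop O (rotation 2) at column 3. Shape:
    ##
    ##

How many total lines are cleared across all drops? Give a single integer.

Drop 1: I rot0 at col 0 lands with bottom-row=0; cleared 0 line(s) (total 0); column heights now [1 1 1 1 0], max=1
Drop 2: S rot1 at col 1 lands with bottom-row=1; cleared 0 line(s) (total 0); column heights now [1 4 3 1 0], max=4
Drop 3: J rot0 at col 0 lands with bottom-row=4; cleared 0 line(s) (total 0); column heights now [6 5 5 1 0], max=6
Drop 4: I rot3 at col 0 lands with bottom-row=6; cleared 0 line(s) (total 0); column heights now [10 5 5 1 0], max=10
Drop 5: S rot1 at col 1 lands with bottom-row=5; cleared 0 line(s) (total 0); column heights now [10 8 7 1 0], max=10
Drop 6: O rot0 at col 3 lands with bottom-row=1; cleared 0 line(s) (total 0); column heights now [10 8 7 3 3], max=10
Drop 7: O rot2 at col 3 lands with bottom-row=3; cleared 1 line(s) (total 1); column heights now [9 7 6 4 4], max=9

Answer: 1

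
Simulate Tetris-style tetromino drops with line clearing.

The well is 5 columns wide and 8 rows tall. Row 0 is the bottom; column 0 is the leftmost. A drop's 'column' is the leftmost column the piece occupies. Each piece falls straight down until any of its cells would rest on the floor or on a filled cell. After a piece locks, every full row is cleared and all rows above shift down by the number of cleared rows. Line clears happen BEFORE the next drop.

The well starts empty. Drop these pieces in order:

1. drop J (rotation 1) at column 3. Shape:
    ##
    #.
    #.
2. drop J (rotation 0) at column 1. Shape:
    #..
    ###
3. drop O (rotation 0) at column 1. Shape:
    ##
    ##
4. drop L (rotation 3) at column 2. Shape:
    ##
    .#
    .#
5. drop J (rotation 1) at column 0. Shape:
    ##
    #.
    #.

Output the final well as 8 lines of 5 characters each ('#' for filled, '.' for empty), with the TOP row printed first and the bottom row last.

Drop 1: J rot1 at col 3 lands with bottom-row=0; cleared 0 line(s) (total 0); column heights now [0 0 0 3 3], max=3
Drop 2: J rot0 at col 1 lands with bottom-row=3; cleared 0 line(s) (total 0); column heights now [0 5 4 4 3], max=5
Drop 3: O rot0 at col 1 lands with bottom-row=5; cleared 0 line(s) (total 0); column heights now [0 7 7 4 3], max=7
Drop 4: L rot3 at col 2 lands with bottom-row=5; cleared 0 line(s) (total 0); column heights now [0 7 8 8 3], max=8
Drop 5: J rot1 at col 0 lands with bottom-row=5; cleared 0 line(s) (total 0); column heights now [8 8 8 8 3], max=8

Answer: ####.
####.
####.
.#...
.###.
...##
...#.
...#.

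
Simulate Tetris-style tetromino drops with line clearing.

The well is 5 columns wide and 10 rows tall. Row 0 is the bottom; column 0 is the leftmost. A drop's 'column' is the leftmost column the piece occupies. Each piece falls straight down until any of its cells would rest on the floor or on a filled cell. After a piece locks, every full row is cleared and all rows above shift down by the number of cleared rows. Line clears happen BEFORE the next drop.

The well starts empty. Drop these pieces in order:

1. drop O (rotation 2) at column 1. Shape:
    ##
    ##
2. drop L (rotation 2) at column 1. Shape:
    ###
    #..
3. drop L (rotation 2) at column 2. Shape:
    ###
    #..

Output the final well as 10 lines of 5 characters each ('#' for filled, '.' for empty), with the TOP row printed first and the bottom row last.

Drop 1: O rot2 at col 1 lands with bottom-row=0; cleared 0 line(s) (total 0); column heights now [0 2 2 0 0], max=2
Drop 2: L rot2 at col 1 lands with bottom-row=2; cleared 0 line(s) (total 0); column heights now [0 4 4 4 0], max=4
Drop 3: L rot2 at col 2 lands with bottom-row=4; cleared 0 line(s) (total 0); column heights now [0 4 6 6 6], max=6

Answer: .....
.....
.....
.....
..###
..#..
.###.
.#...
.##..
.##..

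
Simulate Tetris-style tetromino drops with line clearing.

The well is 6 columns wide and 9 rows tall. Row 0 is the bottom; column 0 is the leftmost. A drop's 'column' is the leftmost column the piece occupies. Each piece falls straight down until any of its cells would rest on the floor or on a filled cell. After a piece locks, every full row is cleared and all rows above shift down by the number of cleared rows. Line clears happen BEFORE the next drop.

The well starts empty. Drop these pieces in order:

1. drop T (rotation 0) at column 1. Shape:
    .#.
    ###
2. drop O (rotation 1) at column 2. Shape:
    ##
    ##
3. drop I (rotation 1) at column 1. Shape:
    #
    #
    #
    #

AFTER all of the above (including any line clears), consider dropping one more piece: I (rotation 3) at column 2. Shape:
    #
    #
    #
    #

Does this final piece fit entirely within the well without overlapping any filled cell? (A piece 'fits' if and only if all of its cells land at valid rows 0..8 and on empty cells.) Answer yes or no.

Answer: yes

Derivation:
Drop 1: T rot0 at col 1 lands with bottom-row=0; cleared 0 line(s) (total 0); column heights now [0 1 2 1 0 0], max=2
Drop 2: O rot1 at col 2 lands with bottom-row=2; cleared 0 line(s) (total 0); column heights now [0 1 4 4 0 0], max=4
Drop 3: I rot1 at col 1 lands with bottom-row=1; cleared 0 line(s) (total 0); column heights now [0 5 4 4 0 0], max=5
Test piece I rot3 at col 2 (width 1): heights before test = [0 5 4 4 0 0]; fits = True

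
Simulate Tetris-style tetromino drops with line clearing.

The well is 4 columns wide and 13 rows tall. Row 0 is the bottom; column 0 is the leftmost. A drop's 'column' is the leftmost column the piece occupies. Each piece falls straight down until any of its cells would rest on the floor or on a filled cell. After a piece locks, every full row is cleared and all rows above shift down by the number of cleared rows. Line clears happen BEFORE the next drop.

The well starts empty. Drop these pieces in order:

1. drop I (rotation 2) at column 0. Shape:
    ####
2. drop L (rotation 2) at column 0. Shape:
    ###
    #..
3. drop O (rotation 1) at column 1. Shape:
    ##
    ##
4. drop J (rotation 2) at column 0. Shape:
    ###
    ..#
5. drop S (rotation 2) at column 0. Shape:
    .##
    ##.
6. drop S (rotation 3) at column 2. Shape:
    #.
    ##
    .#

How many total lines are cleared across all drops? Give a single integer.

Answer: 1

Derivation:
Drop 1: I rot2 at col 0 lands with bottom-row=0; cleared 1 line(s) (total 1); column heights now [0 0 0 0], max=0
Drop 2: L rot2 at col 0 lands with bottom-row=0; cleared 0 line(s) (total 1); column heights now [2 2 2 0], max=2
Drop 3: O rot1 at col 1 lands with bottom-row=2; cleared 0 line(s) (total 1); column heights now [2 4 4 0], max=4
Drop 4: J rot2 at col 0 lands with bottom-row=4; cleared 0 line(s) (total 1); column heights now [6 6 6 0], max=6
Drop 5: S rot2 at col 0 lands with bottom-row=6; cleared 0 line(s) (total 1); column heights now [7 8 8 0], max=8
Drop 6: S rot3 at col 2 lands with bottom-row=7; cleared 0 line(s) (total 1); column heights now [7 8 10 9], max=10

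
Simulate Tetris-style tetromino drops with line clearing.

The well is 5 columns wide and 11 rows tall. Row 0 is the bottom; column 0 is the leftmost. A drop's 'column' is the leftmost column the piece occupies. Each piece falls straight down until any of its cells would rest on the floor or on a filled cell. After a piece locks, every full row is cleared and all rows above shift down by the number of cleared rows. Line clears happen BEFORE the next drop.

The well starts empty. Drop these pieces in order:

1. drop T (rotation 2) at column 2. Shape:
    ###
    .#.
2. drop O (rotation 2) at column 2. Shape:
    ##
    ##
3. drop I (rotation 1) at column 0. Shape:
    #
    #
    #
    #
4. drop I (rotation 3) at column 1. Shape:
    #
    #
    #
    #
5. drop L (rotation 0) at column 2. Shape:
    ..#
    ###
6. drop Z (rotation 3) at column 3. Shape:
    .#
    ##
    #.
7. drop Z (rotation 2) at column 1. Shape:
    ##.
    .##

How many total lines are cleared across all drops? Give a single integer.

Drop 1: T rot2 at col 2 lands with bottom-row=0; cleared 0 line(s) (total 0); column heights now [0 0 2 2 2], max=2
Drop 2: O rot2 at col 2 lands with bottom-row=2; cleared 0 line(s) (total 0); column heights now [0 0 4 4 2], max=4
Drop 3: I rot1 at col 0 lands with bottom-row=0; cleared 0 line(s) (total 0); column heights now [4 0 4 4 2], max=4
Drop 4: I rot3 at col 1 lands with bottom-row=0; cleared 1 line(s) (total 1); column heights now [3 3 3 3 0], max=3
Drop 5: L rot0 at col 2 lands with bottom-row=3; cleared 0 line(s) (total 1); column heights now [3 3 4 4 5], max=5
Drop 6: Z rot3 at col 3 lands with bottom-row=4; cleared 0 line(s) (total 1); column heights now [3 3 4 6 7], max=7
Drop 7: Z rot2 at col 1 lands with bottom-row=6; cleared 0 line(s) (total 1); column heights now [3 8 8 7 7], max=8

Answer: 1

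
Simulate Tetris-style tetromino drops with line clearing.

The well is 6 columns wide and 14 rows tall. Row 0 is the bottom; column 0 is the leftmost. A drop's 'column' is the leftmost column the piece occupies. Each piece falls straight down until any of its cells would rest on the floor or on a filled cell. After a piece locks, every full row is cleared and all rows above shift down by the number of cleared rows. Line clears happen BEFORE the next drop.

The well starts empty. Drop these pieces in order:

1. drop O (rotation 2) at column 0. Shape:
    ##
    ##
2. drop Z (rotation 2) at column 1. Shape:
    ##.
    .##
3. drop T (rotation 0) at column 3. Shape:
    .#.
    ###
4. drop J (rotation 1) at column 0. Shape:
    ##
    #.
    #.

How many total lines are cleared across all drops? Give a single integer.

Drop 1: O rot2 at col 0 lands with bottom-row=0; cleared 0 line(s) (total 0); column heights now [2 2 0 0 0 0], max=2
Drop 2: Z rot2 at col 1 lands with bottom-row=1; cleared 0 line(s) (total 0); column heights now [2 3 3 2 0 0], max=3
Drop 3: T rot0 at col 3 lands with bottom-row=2; cleared 0 line(s) (total 0); column heights now [2 3 3 3 4 3], max=4
Drop 4: J rot1 at col 0 lands with bottom-row=2; cleared 1 line(s) (total 1); column heights now [4 4 2 2 3 0], max=4

Answer: 1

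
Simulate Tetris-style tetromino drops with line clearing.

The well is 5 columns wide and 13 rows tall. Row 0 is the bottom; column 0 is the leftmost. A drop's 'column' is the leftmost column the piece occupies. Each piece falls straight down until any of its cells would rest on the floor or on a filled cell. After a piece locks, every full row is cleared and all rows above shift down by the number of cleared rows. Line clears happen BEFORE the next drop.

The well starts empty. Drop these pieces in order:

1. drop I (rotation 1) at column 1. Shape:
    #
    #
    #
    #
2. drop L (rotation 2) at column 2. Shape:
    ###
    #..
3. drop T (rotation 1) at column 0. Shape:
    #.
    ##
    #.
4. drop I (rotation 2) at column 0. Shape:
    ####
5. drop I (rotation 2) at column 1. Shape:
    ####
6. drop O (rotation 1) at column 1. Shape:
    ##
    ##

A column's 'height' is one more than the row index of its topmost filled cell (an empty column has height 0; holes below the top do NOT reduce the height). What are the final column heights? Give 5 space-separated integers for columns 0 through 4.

Answer: 7 10 10 8 8

Derivation:
Drop 1: I rot1 at col 1 lands with bottom-row=0; cleared 0 line(s) (total 0); column heights now [0 4 0 0 0], max=4
Drop 2: L rot2 at col 2 lands with bottom-row=0; cleared 0 line(s) (total 0); column heights now [0 4 2 2 2], max=4
Drop 3: T rot1 at col 0 lands with bottom-row=3; cleared 0 line(s) (total 0); column heights now [6 5 2 2 2], max=6
Drop 4: I rot2 at col 0 lands with bottom-row=6; cleared 0 line(s) (total 0); column heights now [7 7 7 7 2], max=7
Drop 5: I rot2 at col 1 lands with bottom-row=7; cleared 0 line(s) (total 0); column heights now [7 8 8 8 8], max=8
Drop 6: O rot1 at col 1 lands with bottom-row=8; cleared 0 line(s) (total 0); column heights now [7 10 10 8 8], max=10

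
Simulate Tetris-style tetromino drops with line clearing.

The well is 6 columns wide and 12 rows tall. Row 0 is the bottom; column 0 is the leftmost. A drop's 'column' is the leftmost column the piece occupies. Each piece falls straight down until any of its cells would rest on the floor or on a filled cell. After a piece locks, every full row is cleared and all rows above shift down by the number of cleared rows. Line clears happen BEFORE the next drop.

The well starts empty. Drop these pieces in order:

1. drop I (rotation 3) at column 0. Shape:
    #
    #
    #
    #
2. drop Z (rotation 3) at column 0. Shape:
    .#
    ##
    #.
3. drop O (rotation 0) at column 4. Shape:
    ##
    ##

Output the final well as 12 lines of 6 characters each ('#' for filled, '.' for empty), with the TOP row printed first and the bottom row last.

Answer: ......
......
......
......
......
.#....
##....
#.....
#.....
#.....
#...##
#...##

Derivation:
Drop 1: I rot3 at col 0 lands with bottom-row=0; cleared 0 line(s) (total 0); column heights now [4 0 0 0 0 0], max=4
Drop 2: Z rot3 at col 0 lands with bottom-row=4; cleared 0 line(s) (total 0); column heights now [6 7 0 0 0 0], max=7
Drop 3: O rot0 at col 4 lands with bottom-row=0; cleared 0 line(s) (total 0); column heights now [6 7 0 0 2 2], max=7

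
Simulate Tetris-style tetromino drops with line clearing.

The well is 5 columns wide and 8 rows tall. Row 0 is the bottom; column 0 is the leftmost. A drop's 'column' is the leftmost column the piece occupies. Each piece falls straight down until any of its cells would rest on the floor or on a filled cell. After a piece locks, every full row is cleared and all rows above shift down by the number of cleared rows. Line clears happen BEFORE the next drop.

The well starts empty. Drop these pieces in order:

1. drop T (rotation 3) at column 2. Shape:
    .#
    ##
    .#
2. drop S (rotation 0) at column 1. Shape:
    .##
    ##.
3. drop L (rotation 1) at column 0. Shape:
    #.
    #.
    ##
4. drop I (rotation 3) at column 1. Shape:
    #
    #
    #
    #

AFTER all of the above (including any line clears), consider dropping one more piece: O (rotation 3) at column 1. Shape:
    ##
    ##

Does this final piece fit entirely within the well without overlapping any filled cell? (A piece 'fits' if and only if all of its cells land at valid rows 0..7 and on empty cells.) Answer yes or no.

Answer: no

Derivation:
Drop 1: T rot3 at col 2 lands with bottom-row=0; cleared 0 line(s) (total 0); column heights now [0 0 2 3 0], max=3
Drop 2: S rot0 at col 1 lands with bottom-row=2; cleared 0 line(s) (total 0); column heights now [0 3 4 4 0], max=4
Drop 3: L rot1 at col 0 lands with bottom-row=3; cleared 0 line(s) (total 0); column heights now [6 4 4 4 0], max=6
Drop 4: I rot3 at col 1 lands with bottom-row=4; cleared 0 line(s) (total 0); column heights now [6 8 4 4 0], max=8
Test piece O rot3 at col 1 (width 2): heights before test = [6 8 4 4 0]; fits = False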